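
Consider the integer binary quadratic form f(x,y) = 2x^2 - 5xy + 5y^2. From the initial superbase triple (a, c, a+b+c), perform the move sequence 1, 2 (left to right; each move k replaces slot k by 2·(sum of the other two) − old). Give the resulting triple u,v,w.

start (2,5,2) = (f(1,0),f(0,1),f(1,1))
replace slot 1: 2·(5+2) − 2 = 12 → (12,5,2)
replace slot 2: 2·(12+2) − 5 = 23 → (12,23,2)

12,23,2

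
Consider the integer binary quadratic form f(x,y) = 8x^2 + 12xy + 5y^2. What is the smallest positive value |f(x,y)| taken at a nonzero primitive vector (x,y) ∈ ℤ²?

translate: b→-4 (≡12 mod 16), so (8,12,5)→(8,-4,1)
flip: (8,-4,1)→(1,4,8)
translate: b→0 (≡4 mod 2), so (1,4,8)→(1,0,4)
reduced (well bottom): (1,0,4) with a≤c, −a<b≤a
well minimum = a = 1

1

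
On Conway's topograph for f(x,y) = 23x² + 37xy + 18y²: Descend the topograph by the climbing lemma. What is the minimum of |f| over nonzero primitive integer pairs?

translate: b→-9 (≡37 mod 46), so (23,37,18)→(23,-9,4)
flip: (23,-9,4)→(4,9,23)
translate: b→1 (≡9 mod 8), so (4,9,23)→(4,1,18)
reduced (well bottom): (4,1,18) with a≤c, −a<b≤a
well minimum = a = 4

4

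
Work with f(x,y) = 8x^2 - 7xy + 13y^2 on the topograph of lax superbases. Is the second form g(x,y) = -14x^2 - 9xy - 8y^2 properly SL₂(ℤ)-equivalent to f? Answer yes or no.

D₁ = -367, D₂ = -367
f: reduced (well bottom): (8,-7,13) with a≤c, −a<b≤a
g is negative-definite; reduce −g:
−g: flip: (14,9,8)→(8,-9,14)
−g: translate: b→7 (≡-9 mod 16), so (8,-9,14)→(8,7,13)
−g: reduced (well bottom): (8,7,13) with a≤c, −a<b≤a
flip sign back: reduced form of g is (-8,-7,-13)
reduced forms (8, -7, 13) vs (-8, -7, -13) ⇒ inequivalent

no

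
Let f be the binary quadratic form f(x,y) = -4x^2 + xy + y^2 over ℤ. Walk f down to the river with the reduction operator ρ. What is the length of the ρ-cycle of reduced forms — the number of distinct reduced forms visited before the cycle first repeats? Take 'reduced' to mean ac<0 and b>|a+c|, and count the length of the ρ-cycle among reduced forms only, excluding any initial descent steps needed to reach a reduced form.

D = 17, ⌊√D⌋ = 4
descent: ρ → (1,3,-2)  [lands on river]
river: ρ → (-2,1,2)
river: ρ → (2,3,-1)
river: ρ → (-1,3,2)
river: ρ → (2,1,-2)
river: ρ → (-2,3,1)
ρ-cycle length = 6 (tail of 1 descent step not counted)

6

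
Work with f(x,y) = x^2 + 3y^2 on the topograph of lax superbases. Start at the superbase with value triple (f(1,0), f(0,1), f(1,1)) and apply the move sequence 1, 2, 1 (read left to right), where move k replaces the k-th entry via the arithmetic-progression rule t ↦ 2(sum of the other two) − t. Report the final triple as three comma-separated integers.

start (1,3,4) = (f(1,0),f(0,1),f(1,1))
replace slot 1: 2·(3+4) − 1 = 13 → (13,3,4)
replace slot 2: 2·(13+4) − 3 = 31 → (13,31,4)
replace slot 1: 2·(31+4) − 13 = 57 → (57,31,4)

57,31,4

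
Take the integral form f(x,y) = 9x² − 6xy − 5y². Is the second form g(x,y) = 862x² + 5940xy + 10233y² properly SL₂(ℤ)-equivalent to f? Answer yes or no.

D₁ = 216, D₂ = 216
river cycle of f (length 6): (-5, 6, 9), (9, 12, -2), (-2, 12, 9), (9, 6, -5), (-5, 14, 1), (1, 14, -5)
river cycle of g (length 6): (-5, 6, 9), (9, 12, -2), (-2, 12, 9), (9, 6, -5), (-5, 14, 1), (1, 14, -5)
cycles coincide ⇒ equivalent

yes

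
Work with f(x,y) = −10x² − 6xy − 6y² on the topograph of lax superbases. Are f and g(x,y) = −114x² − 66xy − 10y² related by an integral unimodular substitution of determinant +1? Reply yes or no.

D₁ = -204, D₂ = -204
f is negative-definite; reduce −f:
−f: flip: (10,6,6)→(6,-6,10)
−f: translate: b→6 (≡-6 mod 12), so (6,-6,10)→(6,6,10)
−f: reduced (well bottom): (6,6,10) with a≤c, −a<b≤a
flip sign back: reduced form of f is (-6,-6,-10)
g is negative-definite; reduce −g:
−g: flip: (114,66,10)→(10,-66,114)
−g: translate: b→-6 (≡-66 mod 20), so (10,-66,114)→(10,-6,6)
−g: flip: (10,-6,6)→(6,6,10)
−g: reduced (well bottom): (6,6,10) with a≤c, −a<b≤a
flip sign back: reduced form of g is (-6,-6,-10)
reduced forms (-6, -6, -10) vs (-6, -6, -10) ⇒ equivalent

yes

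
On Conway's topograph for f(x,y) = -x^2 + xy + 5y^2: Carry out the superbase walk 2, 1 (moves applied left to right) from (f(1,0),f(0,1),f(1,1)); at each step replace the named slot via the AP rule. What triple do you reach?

start (-1,5,5) = (f(1,0),f(0,1),f(1,1))
replace slot 2: 2·((-1)+5) − 5 = 3 → (-1,3,5)
replace slot 1: 2·(3+5) − (-1) = 17 → (17,3,5)

17,3,5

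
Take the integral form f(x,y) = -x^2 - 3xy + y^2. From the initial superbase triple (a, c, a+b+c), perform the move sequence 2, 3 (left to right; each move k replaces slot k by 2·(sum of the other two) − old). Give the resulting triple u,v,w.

start (-1,1,-3) = (f(1,0),f(0,1),f(1,1))
replace slot 2: 2·((-1)+(-3)) − 1 = -9 → (-1,-9,-3)
replace slot 3: 2·((-1)+(-9)) − (-3) = -17 → (-1,-9,-17)

-1,-9,-17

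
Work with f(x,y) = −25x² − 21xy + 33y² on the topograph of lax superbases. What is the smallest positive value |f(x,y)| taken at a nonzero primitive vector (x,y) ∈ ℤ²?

descent: ρ → (33,21,-25)  [lands on river]
river: ρ → (-25,29,29)
river: ρ → (29,29,-25)
river: ρ → (-25,21,33)
river: ρ → (33,45,-13)
river: ρ → (-13,59,5)
river: ρ → (5,61,-1)
river: ρ → (-1,61,5)
river: ρ → (5,59,-13)
river: ρ → (-13,45,33)
closes: descent 1, river 10
min |a| on river = 1

1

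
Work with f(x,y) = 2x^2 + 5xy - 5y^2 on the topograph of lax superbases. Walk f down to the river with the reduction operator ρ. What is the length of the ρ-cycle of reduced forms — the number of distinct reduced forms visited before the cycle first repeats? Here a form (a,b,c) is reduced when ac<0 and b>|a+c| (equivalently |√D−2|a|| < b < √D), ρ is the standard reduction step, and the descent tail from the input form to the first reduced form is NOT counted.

D = 65, ⌊√D⌋ = 8
river: ρ → (-5,5,2)
river: ρ → (2,7,-2)
river: ρ → (-2,5,5)
river: ρ → (5,5,-2)
river: ρ → (-2,7,2)
river: ρ → (2,5,-5)
ρ-cycle length = 6 (tail of 0 descent steps not counted)

6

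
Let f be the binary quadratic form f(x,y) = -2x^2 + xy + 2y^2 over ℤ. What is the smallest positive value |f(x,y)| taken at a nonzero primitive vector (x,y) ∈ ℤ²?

river: ρ → (2,3,-1)
river: ρ → (-1,3,2)
river: ρ → (2,1,-2)
river: ρ → (-2,3,1)
river: ρ → (1,3,-2)
river: ρ → (-2,1,2)
closes: descent 0, river 6
min |a| on river = 1

1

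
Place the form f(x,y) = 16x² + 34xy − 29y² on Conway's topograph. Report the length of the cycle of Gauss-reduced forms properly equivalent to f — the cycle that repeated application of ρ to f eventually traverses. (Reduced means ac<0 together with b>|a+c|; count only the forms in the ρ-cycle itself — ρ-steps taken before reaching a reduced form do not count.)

D = 3012, ⌊√D⌋ = 54
river: ρ → (-29,24,21)
river: ρ → (21,18,-32)
river: ρ → (-32,46,7)
river: ρ → (7,52,-11)
river: ρ → (-11,36,39)
river: ρ → (39,42,-8)
river: ρ → (-8,54,3)
river: ρ → (3,54,-8)
river: ρ → (-8,42,39)
river: ρ → (39,36,-11)
river: ρ → (-11,52,7)
river: ρ → (7,46,-32)
river: ρ → (-32,18,21)
river: ρ → (21,24,-29)
river: ρ → (-29,34,16)
river: ρ → (16,30,-33)
river: ρ → (-33,36,13)
river: ρ → (13,42,-24)
river: ρ → (-24,54,1)
river: ρ → (1,54,-24)
river: ρ → (-24,42,13)
river: ρ → (13,36,-33)
river: ρ → (-33,30,16)
river: ρ → (16,34,-29)
ρ-cycle length = 24 (tail of 0 descent steps not counted)

24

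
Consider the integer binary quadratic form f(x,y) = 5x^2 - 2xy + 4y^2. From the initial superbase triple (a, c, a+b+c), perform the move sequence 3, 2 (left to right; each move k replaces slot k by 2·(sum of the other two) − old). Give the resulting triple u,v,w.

start (5,4,7) = (f(1,0),f(0,1),f(1,1))
replace slot 3: 2·(5+4) − 7 = 11 → (5,4,11)
replace slot 2: 2·(5+11) − 4 = 28 → (5,28,11)

5,28,11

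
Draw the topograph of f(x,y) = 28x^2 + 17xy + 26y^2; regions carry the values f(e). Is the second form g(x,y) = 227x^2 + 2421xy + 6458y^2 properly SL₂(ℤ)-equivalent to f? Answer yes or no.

D₁ = -2623, D₂ = -2623
f: flip: (28,17,26)→(26,-17,28)
f: reduced (well bottom): (26,-17,28) with a≤c, −a<b≤a
g: translate: b→151 (≡2421 mod 454), so (227,2421,6458)→(227,151,28)
g: flip: (227,151,28)→(28,-151,227)
g: translate: b→17 (≡-151 mod 56), so (28,-151,227)→(28,17,26)
g: flip: (28,17,26)→(26,-17,28)
g: reduced (well bottom): (26,-17,28) with a≤c, −a<b≤a
reduced forms (26, -17, 28) vs (26, -17, 28) ⇒ equivalent

yes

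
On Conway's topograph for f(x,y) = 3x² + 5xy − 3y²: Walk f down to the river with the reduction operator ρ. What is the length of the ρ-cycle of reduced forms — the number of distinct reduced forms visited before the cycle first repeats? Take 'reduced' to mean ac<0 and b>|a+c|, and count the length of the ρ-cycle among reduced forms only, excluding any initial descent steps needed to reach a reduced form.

D = 61, ⌊√D⌋ = 7
river: ρ → (-3,7,1)
river: ρ → (1,7,-3)
river: ρ → (-3,5,3)
river: ρ → (3,7,-1)
river: ρ → (-1,7,3)
river: ρ → (3,5,-3)
ρ-cycle length = 6 (tail of 0 descent steps not counted)

6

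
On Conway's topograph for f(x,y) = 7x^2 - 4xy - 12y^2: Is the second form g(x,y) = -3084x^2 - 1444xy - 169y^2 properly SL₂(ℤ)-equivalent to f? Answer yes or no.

D₁ = 352, D₂ = 352
river cycle of f (length 6): (7, 10, -9), (-9, 8, 8), (8, 8, -9), (-9, 10, 7), (7, 18, -1), (-1, 18, 7)
river cycle of g (length 6): (7, 10, -9), (-9, 8, 8), (8, 8, -9), (-9, 10, 7), (7, 18, -1), (-1, 18, 7)
cycles coincide ⇒ equivalent

yes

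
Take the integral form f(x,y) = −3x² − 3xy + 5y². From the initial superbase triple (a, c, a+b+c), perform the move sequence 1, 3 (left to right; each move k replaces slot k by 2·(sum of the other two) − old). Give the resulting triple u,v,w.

start (-3,5,-1) = (f(1,0),f(0,1),f(1,1))
replace slot 1: 2·(5+(-1)) − (-3) = 11 → (11,5,-1)
replace slot 3: 2·(11+5) − (-1) = 33 → (11,5,33)

11,5,33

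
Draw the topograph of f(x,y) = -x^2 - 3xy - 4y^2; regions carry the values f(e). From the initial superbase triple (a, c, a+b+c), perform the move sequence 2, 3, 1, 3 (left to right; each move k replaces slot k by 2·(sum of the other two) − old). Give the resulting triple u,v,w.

start (-1,-4,-8) = (f(1,0),f(0,1),f(1,1))
replace slot 2: 2·((-1)+(-8)) − (-4) = -14 → (-1,-14,-8)
replace slot 3: 2·((-1)+(-14)) − (-8) = -22 → (-1,-14,-22)
replace slot 1: 2·((-14)+(-22)) − (-1) = -71 → (-71,-14,-22)
replace slot 3: 2·((-71)+(-14)) − (-22) = -148 → (-71,-14,-148)

-71,-14,-148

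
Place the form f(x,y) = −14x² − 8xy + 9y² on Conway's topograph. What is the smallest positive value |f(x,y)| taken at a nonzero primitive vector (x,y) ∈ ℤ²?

descent: ρ → (9,8,-14)  [lands on river]
river: ρ → (-14,20,3)
river: ρ → (3,22,-7)
river: ρ → (-7,20,6)
river: ρ → (6,16,-13)
river: ρ → (-13,10,9)
closes: descent 1, river 6
min |a| on river = 3

3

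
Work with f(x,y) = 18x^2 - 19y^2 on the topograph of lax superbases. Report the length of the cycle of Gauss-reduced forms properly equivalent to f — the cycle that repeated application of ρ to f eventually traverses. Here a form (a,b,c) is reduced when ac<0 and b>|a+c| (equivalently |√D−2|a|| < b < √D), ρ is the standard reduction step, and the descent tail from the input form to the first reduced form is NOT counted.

D = 1368, ⌊√D⌋ = 36
descent: ρ → (-19,0,18)
descent: ρ → (18,36,-1)  [lands on river]
river: ρ → (-1,36,18)
ρ-cycle length = 2 (tail of 2 descent steps not counted)

2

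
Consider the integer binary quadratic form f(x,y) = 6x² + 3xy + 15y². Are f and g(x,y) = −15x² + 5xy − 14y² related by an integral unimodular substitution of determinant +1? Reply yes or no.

D₁ = -351, D₂ = -815
discriminants differ ⇒ not SL₂(ℤ)-equivalent

no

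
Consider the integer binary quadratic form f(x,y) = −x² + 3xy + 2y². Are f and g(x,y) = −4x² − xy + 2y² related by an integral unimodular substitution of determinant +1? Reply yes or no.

D₁ = 17, D₂ = 33
discriminants differ ⇒ not SL₂(ℤ)-equivalent

no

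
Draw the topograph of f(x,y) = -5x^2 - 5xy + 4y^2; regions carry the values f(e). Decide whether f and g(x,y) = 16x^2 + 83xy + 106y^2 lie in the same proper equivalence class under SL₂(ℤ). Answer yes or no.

D₁ = 105, D₂ = 105
river cycle of f (length 6): (4, 5, -5), (-5, 5, 4), (4, 3, -6), (-6, 9, 1), (1, 9, -6), (-6, 3, 4)
river cycle of g (length 6): (1, 9, -6), (-6, 3, 4), (4, 5, -5), (-5, 5, 4), (4, 3, -6), (-6, 9, 1)
cycles coincide ⇒ equivalent

yes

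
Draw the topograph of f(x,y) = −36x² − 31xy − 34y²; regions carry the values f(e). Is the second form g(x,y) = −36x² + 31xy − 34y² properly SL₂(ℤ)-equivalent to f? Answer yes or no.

D₁ = -3935, D₂ = -3935
f is negative-definite; reduce −f:
−f: flip: (36,31,34)→(34,-31,36)
−f: reduced (well bottom): (34,-31,36) with a≤c, −a<b≤a
flip sign back: reduced form of f is (-34,31,-36)
g is negative-definite; reduce −g:
−g: flip: (36,-31,34)→(34,31,36)
−g: reduced (well bottom): (34,31,36) with a≤c, −a<b≤a
flip sign back: reduced form of g is (-34,-31,-36)
reduced forms (-34, 31, -36) vs (-34, -31, -36) ⇒ inequivalent

no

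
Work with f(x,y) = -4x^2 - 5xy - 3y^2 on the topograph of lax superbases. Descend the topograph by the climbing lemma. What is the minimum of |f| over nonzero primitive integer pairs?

translate: b→-3 (≡5 mod 8), so (4,5,3)→(4,-3,2)
flip: (4,-3,2)→(2,3,4)
translate: b→-1 (≡3 mod 4), so (2,3,4)→(2,-1,3)
reduced (well bottom): (2,-1,3) with a≤c, −a<b≤a
well minimum |f| = |-2| = 2 (negative-definite)

2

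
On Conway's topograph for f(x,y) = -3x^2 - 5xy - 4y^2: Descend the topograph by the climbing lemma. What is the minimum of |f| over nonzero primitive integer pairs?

translate: b→-1 (≡5 mod 6), so (3,5,4)→(3,-1,2)
flip: (3,-1,2)→(2,1,3)
reduced (well bottom): (2,1,3) with a≤c, −a<b≤a
well minimum |f| = |-2| = 2 (negative-definite)

2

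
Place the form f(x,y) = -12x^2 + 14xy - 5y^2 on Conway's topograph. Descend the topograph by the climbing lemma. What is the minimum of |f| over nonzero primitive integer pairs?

translate: b→10 (≡-14 mod 24), so (12,-14,5)→(12,10,3)
flip: (12,10,3)→(3,-10,12)
translate: b→2 (≡-10 mod 6), so (3,-10,12)→(3,2,4)
reduced (well bottom): (3,2,4) with a≤c, −a<b≤a
well minimum |f| = |-3| = 3 (negative-definite)

3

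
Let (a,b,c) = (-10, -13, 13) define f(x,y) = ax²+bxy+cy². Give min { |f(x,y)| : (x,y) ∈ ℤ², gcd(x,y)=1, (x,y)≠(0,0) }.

descent: ρ → (13,13,-10)  [lands on river]
river: ρ → (-10,7,16)
river: ρ → (16,25,-1)
river: ρ → (-1,25,16)
river: ρ → (16,7,-10)
river: ρ → (-10,13,13)
closes: descent 1, river 6
min |a| on river = 1

1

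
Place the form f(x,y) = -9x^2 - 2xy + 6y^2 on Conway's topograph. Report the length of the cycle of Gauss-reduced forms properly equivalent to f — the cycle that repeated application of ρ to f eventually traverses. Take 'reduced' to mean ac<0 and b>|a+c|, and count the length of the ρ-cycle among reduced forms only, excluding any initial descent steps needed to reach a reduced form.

D = 220, ⌊√D⌋ = 14
descent: ρ → (6,14,-1)  [lands on river]
river: ρ → (-1,14,6)
river: ρ → (6,10,-5)
river: ρ → (-5,10,6)
ρ-cycle length = 4 (tail of 1 descent step not counted)

4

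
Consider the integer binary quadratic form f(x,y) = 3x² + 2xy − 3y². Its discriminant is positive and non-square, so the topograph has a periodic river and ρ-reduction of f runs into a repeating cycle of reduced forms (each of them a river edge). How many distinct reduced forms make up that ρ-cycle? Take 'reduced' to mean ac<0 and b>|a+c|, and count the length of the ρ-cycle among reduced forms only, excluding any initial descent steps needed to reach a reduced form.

D = 40, ⌊√D⌋ = 6
river: ρ → (-3,4,2)
river: ρ → (2,4,-3)
river: ρ → (-3,2,3)
river: ρ → (3,4,-2)
river: ρ → (-2,4,3)
river: ρ → (3,2,-3)
ρ-cycle length = 6 (tail of 0 descent steps not counted)

6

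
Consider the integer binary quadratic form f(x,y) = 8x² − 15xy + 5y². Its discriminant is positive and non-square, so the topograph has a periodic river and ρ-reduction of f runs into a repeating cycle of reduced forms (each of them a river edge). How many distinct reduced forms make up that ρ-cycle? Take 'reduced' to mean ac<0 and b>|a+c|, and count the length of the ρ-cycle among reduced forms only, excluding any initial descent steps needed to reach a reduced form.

D = 65, ⌊√D⌋ = 8
descent: ρ → (5,5,-2)  [lands on river]
river: ρ → (-2,7,2)
river: ρ → (2,5,-5)
river: ρ → (-5,5,2)
river: ρ → (2,7,-2)
river: ρ → (-2,5,5)
ρ-cycle length = 6 (tail of 1 descent step not counted)

6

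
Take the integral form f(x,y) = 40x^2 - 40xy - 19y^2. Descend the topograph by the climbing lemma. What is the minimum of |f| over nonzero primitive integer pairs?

descent: ρ → (-19,40,40)  [lands on river]
river: ρ → (40,40,-19)
river: ρ → (-19,36,44)
river: ρ → (44,52,-11)
river: ρ → (-11,58,29)
river: ρ → (29,58,-11)
river: ρ → (-11,52,44)
river: ρ → (44,36,-19)
closes: descent 1, river 8
min |a| on river = 11

11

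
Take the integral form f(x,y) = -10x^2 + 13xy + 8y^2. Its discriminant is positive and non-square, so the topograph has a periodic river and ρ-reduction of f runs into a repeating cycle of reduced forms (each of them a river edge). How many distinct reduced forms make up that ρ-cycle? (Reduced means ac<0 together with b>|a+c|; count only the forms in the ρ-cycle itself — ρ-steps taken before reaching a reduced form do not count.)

D = 489, ⌊√D⌋ = 22
river: ρ → (8,19,-4)
river: ρ → (-4,21,3)
river: ρ → (3,21,-4)
river: ρ → (-4,19,8)
river: ρ → (8,13,-10)
river: ρ → (-10,7,11)
river: ρ → (11,15,-6)
river: ρ → (-6,21,2)
river: ρ → (2,19,-16)
river: ρ → (-16,13,5)
river: ρ → (5,17,-10)
river: ρ → (-10,3,12)
river: ρ → (12,21,-1)
river: ρ → (-1,21,12)
river: ρ → (12,3,-10)
river: ρ → (-10,17,5)
river: ρ → (5,13,-16)
river: ρ → (-16,19,2)
river: ρ → (2,21,-6)
river: ρ → (-6,15,11)
river: ρ → (11,7,-10)
river: ρ → (-10,13,8)
ρ-cycle length = 22 (tail of 0 descent steps not counted)

22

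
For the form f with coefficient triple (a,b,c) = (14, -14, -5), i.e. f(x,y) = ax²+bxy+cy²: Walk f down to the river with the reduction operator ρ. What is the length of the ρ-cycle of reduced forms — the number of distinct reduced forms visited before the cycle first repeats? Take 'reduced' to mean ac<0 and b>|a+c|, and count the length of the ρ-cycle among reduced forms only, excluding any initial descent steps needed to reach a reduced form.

D = 476, ⌊√D⌋ = 21
descent: ρ → (-5,14,14)  [lands on river]
river: ρ → (14,14,-5)
river: ρ → (-5,16,11)
river: ρ → (11,6,-10)
river: ρ → (-10,14,7)
river: ρ → (7,14,-10)
river: ρ → (-10,6,11)
river: ρ → (11,16,-5)
ρ-cycle length = 8 (tail of 1 descent step not counted)

8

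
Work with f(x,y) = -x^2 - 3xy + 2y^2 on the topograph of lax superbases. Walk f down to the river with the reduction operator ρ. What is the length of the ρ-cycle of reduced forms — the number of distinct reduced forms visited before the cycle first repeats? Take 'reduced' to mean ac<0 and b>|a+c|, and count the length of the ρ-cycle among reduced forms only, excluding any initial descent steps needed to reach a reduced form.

D = 17, ⌊√D⌋ = 4
descent: ρ → (2,3,-1)  [lands on river]
river: ρ → (-1,3,2)
river: ρ → (2,1,-2)
river: ρ → (-2,3,1)
river: ρ → (1,3,-2)
river: ρ → (-2,1,2)
ρ-cycle length = 6 (tail of 1 descent step not counted)

6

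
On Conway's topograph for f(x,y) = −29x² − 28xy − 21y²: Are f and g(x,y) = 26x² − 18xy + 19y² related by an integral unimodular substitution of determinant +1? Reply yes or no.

D₁ = -1652, D₂ = -1652
f is negative-definite; reduce −f:
−f: flip: (29,28,21)→(21,-28,29)
−f: translate: b→14 (≡-28 mod 42), so (21,-28,29)→(21,14,22)
−f: reduced (well bottom): (21,14,22) with a≤c, −a<b≤a
flip sign back: reduced form of f is (-21,-14,-22)
g: flip: (26,-18,19)→(19,18,26)
g: reduced (well bottom): (19,18,26) with a≤c, −a<b≤a
reduced forms (-21, -14, -22) vs (19, 18, 26) ⇒ inequivalent

no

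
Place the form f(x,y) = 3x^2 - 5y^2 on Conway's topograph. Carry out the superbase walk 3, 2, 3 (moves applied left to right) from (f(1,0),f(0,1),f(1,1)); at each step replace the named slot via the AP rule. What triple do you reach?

start (3,-5,-2) = (f(1,0),f(0,1),f(1,1))
replace slot 3: 2·(3+(-5)) − (-2) = -2 → (3,-5,-2)
replace slot 2: 2·(3+(-2)) − (-5) = 7 → (3,7,-2)
replace slot 3: 2·(3+7) − (-2) = 22 → (3,7,22)

3,7,22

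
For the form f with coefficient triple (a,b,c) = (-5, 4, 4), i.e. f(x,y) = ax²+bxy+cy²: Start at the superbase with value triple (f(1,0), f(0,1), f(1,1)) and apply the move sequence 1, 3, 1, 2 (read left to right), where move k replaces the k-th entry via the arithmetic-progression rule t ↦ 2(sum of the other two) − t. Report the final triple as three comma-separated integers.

start (-5,4,3) = (f(1,0),f(0,1),f(1,1))
replace slot 1: 2·(4+3) − (-5) = 19 → (19,4,3)
replace slot 3: 2·(19+4) − 3 = 43 → (19,4,43)
replace slot 1: 2·(4+43) − 19 = 75 → (75,4,43)
replace slot 2: 2·(75+43) − 4 = 232 → (75,232,43)

75,232,43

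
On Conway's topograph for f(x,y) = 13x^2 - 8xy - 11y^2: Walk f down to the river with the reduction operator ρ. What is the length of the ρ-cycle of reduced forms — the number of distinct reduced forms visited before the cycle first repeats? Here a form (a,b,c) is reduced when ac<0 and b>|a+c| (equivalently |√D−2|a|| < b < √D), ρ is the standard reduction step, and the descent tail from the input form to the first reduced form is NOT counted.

D = 636, ⌊√D⌋ = 25
descent: ρ → (-11,8,13)  [lands on river]
river: ρ → (13,18,-6)
river: ρ → (-6,18,13)
river: ρ → (13,8,-11)
river: ρ → (-11,14,10)
river: ρ → (10,6,-15)
river: ρ → (-15,24,1)
river: ρ → (1,24,-15)
river: ρ → (-15,6,10)
river: ρ → (10,14,-11)
ρ-cycle length = 10 (tail of 1 descent step not counted)

10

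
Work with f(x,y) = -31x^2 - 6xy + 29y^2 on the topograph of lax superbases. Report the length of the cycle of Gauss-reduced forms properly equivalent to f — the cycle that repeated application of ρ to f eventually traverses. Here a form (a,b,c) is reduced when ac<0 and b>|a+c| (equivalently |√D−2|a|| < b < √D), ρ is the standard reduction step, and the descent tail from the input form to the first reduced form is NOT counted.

D = 3632, ⌊√D⌋ = 60
descent: ρ → (29,6,-31)  [lands on river]
river: ρ → (-31,56,4)
river: ρ → (4,56,-31)
river: ρ → (-31,6,29)
river: ρ → (29,52,-8)
river: ρ → (-8,60,1)
river: ρ → (1,60,-8)
river: ρ → (-8,52,29)
ρ-cycle length = 8 (tail of 1 descent step not counted)

8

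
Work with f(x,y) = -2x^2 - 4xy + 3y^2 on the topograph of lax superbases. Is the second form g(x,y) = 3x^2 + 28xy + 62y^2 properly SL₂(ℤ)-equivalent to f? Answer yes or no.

D₁ = 40, D₂ = 40
river cycle of f (length 6): (3, 4, -2), (-2, 4, 3), (3, 2, -3), (-3, 4, 2), (2, 4, -3), (-3, 2, 3)
river cycle of g (length 6): (3, 4, -2), (-2, 4, 3), (3, 2, -3), (-3, 4, 2), (2, 4, -3), (-3, 2, 3)
cycles coincide ⇒ equivalent

yes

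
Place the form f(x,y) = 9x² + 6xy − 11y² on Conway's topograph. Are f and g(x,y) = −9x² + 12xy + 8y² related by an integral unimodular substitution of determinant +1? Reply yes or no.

D₁ = 432, D₂ = 432
river cycle of f (length 8): (-11, 16, 4), (4, 16, -11), (-11, 6, 9), (9, 12, -8), (-8, 20, 1), (1, 20, -8), (-8, 12, 9), (9, 6, -11)
river cycle of g (length 8): (8, 20, -1), (-1, 20, 8), (8, 12, -9), (-9, 6, 11), (11, 16, -4), (-4, 16, 11), (11, 6, -9), (-9, 12, 8)
cycles differ ⇒ inequivalent

no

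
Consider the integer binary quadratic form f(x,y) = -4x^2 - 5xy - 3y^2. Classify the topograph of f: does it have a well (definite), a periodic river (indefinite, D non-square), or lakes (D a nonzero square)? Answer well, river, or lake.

D = b²−4ac = (-5)² − 4·(-4)·(-3) = -23
D < 0 ⇒ definite ⇒ every region one sign ⇒ single well

well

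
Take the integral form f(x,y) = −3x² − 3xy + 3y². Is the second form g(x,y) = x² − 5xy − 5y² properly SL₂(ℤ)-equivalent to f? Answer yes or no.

D₁ = 45, D₂ = 45
river cycle of f (length 2): (3, 3, -3), (-3, 3, 3)
river cycle of g (length 2): (-5, 5, 1), (1, 5, -5)
cycles differ ⇒ inequivalent

no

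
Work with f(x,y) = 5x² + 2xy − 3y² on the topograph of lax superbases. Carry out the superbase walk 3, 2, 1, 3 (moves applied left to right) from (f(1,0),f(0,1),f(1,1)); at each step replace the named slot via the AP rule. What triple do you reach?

start (5,-3,4) = (f(1,0),f(0,1),f(1,1))
replace slot 3: 2·(5+(-3)) − 4 = 0 → (5,-3,0)
replace slot 2: 2·(5+0) − (-3) = 13 → (5,13,0)
replace slot 1: 2·(13+0) − 5 = 21 → (21,13,0)
replace slot 3: 2·(21+13) − 0 = 68 → (21,13,68)

21,13,68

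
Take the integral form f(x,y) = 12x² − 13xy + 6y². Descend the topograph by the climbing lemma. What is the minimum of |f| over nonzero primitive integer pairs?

translate: b→11 (≡-13 mod 24), so (12,-13,6)→(12,11,5)
flip: (12,11,5)→(5,-11,12)
translate: b→-1 (≡-11 mod 10), so (5,-11,12)→(5,-1,6)
reduced (well bottom): (5,-1,6) with a≤c, −a<b≤a
well minimum = a = 5

5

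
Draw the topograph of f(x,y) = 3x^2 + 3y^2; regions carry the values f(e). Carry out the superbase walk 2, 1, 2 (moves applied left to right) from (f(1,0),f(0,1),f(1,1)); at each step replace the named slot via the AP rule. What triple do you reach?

start (3,3,6) = (f(1,0),f(0,1),f(1,1))
replace slot 2: 2·(3+6) − 3 = 15 → (3,15,6)
replace slot 1: 2·(15+6) − 3 = 39 → (39,15,6)
replace slot 2: 2·(39+6) − 15 = 75 → (39,75,6)

39,75,6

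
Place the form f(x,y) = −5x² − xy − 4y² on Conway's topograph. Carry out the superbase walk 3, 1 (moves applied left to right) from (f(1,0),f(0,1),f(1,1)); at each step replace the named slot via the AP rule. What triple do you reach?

start (-5,-4,-10) = (f(1,0),f(0,1),f(1,1))
replace slot 3: 2·((-5)+(-4)) − (-10) = -8 → (-5,-4,-8)
replace slot 1: 2·((-4)+(-8)) − (-5) = -19 → (-19,-4,-8)

-19,-4,-8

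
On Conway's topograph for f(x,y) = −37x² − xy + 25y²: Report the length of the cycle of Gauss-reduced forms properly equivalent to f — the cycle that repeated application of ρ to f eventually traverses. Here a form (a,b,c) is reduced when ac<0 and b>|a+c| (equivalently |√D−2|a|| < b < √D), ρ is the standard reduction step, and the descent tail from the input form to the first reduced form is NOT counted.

D = 3701, ⌊√D⌋ = 60
descent: ρ → (25,51,-11)  [lands on river]
river: ρ → (-11,59,5)
river: ρ → (5,51,-55)
river: ρ → (-55,59,1)
river: ρ → (1,59,-55)
river: ρ → (-55,51,5)
river: ρ → (5,59,-11)
river: ρ → (-11,51,25)
river: ρ → (25,49,-13)
river: ρ → (-13,55,13)
river: ρ → (13,49,-25)
river: ρ → (-25,51,11)
river: ρ → (11,59,-5)
river: ρ → (-5,51,55)
river: ρ → (55,59,-1)
river: ρ → (-1,59,55)
river: ρ → (55,51,-5)
river: ρ → (-5,59,11)
river: ρ → (11,51,-25)
river: ρ → (-25,49,13)
river: ρ → (13,55,-13)
river: ρ → (-13,49,25)
ρ-cycle length = 22 (tail of 1 descent step not counted)

22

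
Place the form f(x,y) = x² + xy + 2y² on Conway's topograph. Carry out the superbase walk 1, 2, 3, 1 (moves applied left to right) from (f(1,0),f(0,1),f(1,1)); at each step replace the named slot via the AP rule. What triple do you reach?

start (1,2,4) = (f(1,0),f(0,1),f(1,1))
replace slot 1: 2·(2+4) − 1 = 11 → (11,2,4)
replace slot 2: 2·(11+4) − 2 = 28 → (11,28,4)
replace slot 3: 2·(11+28) − 4 = 74 → (11,28,74)
replace slot 1: 2·(28+74) − 11 = 193 → (193,28,74)

193,28,74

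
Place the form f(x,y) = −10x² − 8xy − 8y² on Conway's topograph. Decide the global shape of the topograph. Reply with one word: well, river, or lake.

D = b²−4ac = (-8)² − 4·(-10)·(-8) = -256
D < 0 ⇒ definite ⇒ every region one sign ⇒ single well

well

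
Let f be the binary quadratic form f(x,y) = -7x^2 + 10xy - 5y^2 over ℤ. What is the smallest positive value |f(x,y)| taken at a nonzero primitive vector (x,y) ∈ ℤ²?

translate: b→4 (≡-10 mod 14), so (7,-10,5)→(7,4,2)
flip: (7,4,2)→(2,-4,7)
translate: b→0 (≡-4 mod 4), so (2,-4,7)→(2,0,5)
reduced (well bottom): (2,0,5) with a≤c, −a<b≤a
well minimum |f| = |-2| = 2 (negative-definite)

2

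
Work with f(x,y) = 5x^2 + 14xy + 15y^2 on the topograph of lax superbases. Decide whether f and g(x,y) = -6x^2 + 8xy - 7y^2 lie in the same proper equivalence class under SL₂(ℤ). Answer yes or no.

D₁ = -104, D₂ = -104
f: translate: b→4 (≡14 mod 10), so (5,14,15)→(5,4,6)
f: reduced (well bottom): (5,4,6) with a≤c, −a<b≤a
g is negative-definite; reduce −g:
−g: translate: b→4 (≡-8 mod 12), so (6,-8,7)→(6,4,5)
−g: flip: (6,4,5)→(5,-4,6)
−g: reduced (well bottom): (5,-4,6) with a≤c, −a<b≤a
flip sign back: reduced form of g is (-5,4,-6)
reduced forms (5, 4, 6) vs (-5, 4, -6) ⇒ inequivalent

no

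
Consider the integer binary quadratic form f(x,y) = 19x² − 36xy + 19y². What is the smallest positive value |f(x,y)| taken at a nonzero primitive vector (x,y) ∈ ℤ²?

translate: b→2 (≡-36 mod 38), so (19,-36,19)→(19,2,2)
flip: (19,2,2)→(2,-2,19)
translate: b→2 (≡-2 mod 4), so (2,-2,19)→(2,2,19)
reduced (well bottom): (2,2,19) with a≤c, −a<b≤a
well minimum = a = 2

2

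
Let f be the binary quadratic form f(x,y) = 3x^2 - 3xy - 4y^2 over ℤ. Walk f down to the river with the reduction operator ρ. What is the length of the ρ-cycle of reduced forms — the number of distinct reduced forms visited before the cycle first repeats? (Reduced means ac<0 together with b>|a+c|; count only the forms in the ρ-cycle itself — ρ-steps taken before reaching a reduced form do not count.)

D = 57, ⌊√D⌋ = 7
descent: ρ → (-4,3,3)  [lands on river]
river: ρ → (3,3,-4)
river: ρ → (-4,5,2)
river: ρ → (2,7,-1)
river: ρ → (-1,7,2)
river: ρ → (2,5,-4)
ρ-cycle length = 6 (tail of 1 descent step not counted)

6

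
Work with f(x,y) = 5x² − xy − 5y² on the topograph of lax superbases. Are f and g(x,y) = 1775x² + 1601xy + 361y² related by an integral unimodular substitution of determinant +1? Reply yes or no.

D₁ = 101, D₂ = 101
river cycle of f (length 6): (-5, 1, 5), (5, 9, -1), (-1, 9, 5), (5, 1, -5), (-5, 9, 1), (1, 9, -5)
river cycle of g (length 6): (1, 9, -5), (-5, 1, 5), (5, 9, -1), (-1, 9, 5), (5, 1, -5), (-5, 9, 1)
cycles coincide ⇒ equivalent

yes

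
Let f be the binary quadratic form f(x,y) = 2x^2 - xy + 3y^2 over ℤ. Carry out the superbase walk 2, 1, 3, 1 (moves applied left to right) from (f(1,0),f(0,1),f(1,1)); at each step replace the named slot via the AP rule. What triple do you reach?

start (2,3,4) = (f(1,0),f(0,1),f(1,1))
replace slot 2: 2·(2+4) − 3 = 9 → (2,9,4)
replace slot 1: 2·(9+4) − 2 = 24 → (24,9,4)
replace slot 3: 2·(24+9) − 4 = 62 → (24,9,62)
replace slot 1: 2·(9+62) − 24 = 118 → (118,9,62)

118,9,62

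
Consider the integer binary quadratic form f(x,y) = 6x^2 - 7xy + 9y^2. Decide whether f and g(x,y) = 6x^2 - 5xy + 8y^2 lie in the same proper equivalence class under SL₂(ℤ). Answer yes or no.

D₁ = -167, D₂ = -167
f: translate: b→5 (≡-7 mod 12), so (6,-7,9)→(6,5,8)
f: reduced (well bottom): (6,5,8) with a≤c, −a<b≤a
g: reduced (well bottom): (6,-5,8) with a≤c, −a<b≤a
reduced forms (6, 5, 8) vs (6, -5, 8) ⇒ inequivalent

no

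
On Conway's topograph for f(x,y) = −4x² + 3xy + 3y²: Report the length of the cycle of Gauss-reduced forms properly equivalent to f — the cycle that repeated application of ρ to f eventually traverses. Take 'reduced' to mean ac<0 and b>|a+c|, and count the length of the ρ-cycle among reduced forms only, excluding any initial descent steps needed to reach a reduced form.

D = 57, ⌊√D⌋ = 7
river: ρ → (3,3,-4)
river: ρ → (-4,5,2)
river: ρ → (2,7,-1)
river: ρ → (-1,7,2)
river: ρ → (2,5,-4)
river: ρ → (-4,3,3)
ρ-cycle length = 6 (tail of 0 descent steps not counted)

6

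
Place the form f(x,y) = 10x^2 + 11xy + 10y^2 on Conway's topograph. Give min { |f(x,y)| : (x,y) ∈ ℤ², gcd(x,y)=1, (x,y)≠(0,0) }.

translate: b→-9 (≡11 mod 20), so (10,11,10)→(10,-9,9)
flip: (10,-9,9)→(9,9,10)
reduced (well bottom): (9,9,10) with a≤c, −a<b≤a
well minimum = a = 9

9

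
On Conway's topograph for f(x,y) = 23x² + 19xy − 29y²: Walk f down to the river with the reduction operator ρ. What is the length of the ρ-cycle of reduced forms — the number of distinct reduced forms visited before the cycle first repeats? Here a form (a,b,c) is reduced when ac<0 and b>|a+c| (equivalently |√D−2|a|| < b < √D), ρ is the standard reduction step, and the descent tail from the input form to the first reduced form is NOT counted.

D = 3029, ⌊√D⌋ = 55
river: ρ → (-29,39,13)
river: ρ → (13,39,-29)
river: ρ → (-29,19,23)
river: ρ → (23,27,-25)
river: ρ → (-25,23,25)
river: ρ → (25,27,-23)
river: ρ → (-23,19,29)
river: ρ → (29,39,-13)
river: ρ → (-13,39,29)
river: ρ → (29,19,-23)
river: ρ → (-23,27,25)
river: ρ → (25,23,-25)
river: ρ → (-25,27,23)
river: ρ → (23,19,-29)
ρ-cycle length = 14 (tail of 0 descent steps not counted)

14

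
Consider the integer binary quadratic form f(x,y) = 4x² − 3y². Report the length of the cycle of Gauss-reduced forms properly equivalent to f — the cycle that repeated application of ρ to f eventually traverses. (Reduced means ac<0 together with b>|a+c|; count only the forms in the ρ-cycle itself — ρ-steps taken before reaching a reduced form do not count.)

D = 48, ⌊√D⌋ = 6
descent: ρ → (-3,6,1)  [lands on river]
river: ρ → (1,6,-3)
ρ-cycle length = 2 (tail of 1 descent step not counted)

2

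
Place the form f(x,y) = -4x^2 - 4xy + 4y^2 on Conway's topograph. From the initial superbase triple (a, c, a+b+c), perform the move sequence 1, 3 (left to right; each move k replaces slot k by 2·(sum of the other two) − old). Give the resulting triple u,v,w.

start (-4,4,-4) = (f(1,0),f(0,1),f(1,1))
replace slot 1: 2·(4+(-4)) − (-4) = 4 → (4,4,-4)
replace slot 3: 2·(4+4) − (-4) = 20 → (4,4,20)

4,4,20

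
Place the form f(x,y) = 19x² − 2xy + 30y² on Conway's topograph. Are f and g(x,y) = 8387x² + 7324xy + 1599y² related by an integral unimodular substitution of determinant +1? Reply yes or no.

D₁ = -2276, D₂ = -2276
f: reduced (well bottom): (19,-2,30) with a≤c, −a<b≤a
g: flip: (8387,7324,1599)→(1599,-7324,8387)
g: translate: b→-928 (≡-7324 mod 3198), so (1599,-7324,8387)→(1599,-928,135)
g: flip: (1599,-928,135)→(135,928,1599)
g: translate: b→118 (≡928 mod 270), so (135,928,1599)→(135,118,30)
g: flip: (135,118,30)→(30,-118,135)
g: translate: b→2 (≡-118 mod 60), so (30,-118,135)→(30,2,19)
g: flip: (30,2,19)→(19,-2,30)
g: reduced (well bottom): (19,-2,30) with a≤c, −a<b≤a
reduced forms (19, -2, 30) vs (19, -2, 30) ⇒ equivalent

yes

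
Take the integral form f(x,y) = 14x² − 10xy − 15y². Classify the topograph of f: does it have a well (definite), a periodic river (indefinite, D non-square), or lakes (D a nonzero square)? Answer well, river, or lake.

D = b²−4ac = (-10)² − 4·14·(-15) = 940
D > 0 non-square ⇒ indefinite ⇒ periodic river

river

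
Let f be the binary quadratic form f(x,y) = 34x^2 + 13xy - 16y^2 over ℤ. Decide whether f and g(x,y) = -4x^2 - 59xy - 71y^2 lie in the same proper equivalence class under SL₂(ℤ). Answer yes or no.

D₁ = 2345, D₂ = 2345
river cycle of f (length 14): (-16, 19, 31), (31, 43, -4), (-4, 45, 20), (20, 35, -14), (-14, 21, 34), (34, 47, -1), (-1, 47, 34), (34, 21, -14), (-14, 35, 20), (20, 45, -4), … (4 more)
river cycle of g (length 14): (-4, 45, 20), (20, 35, -14), (-14, 21, 34), (34, 47, -1), (-1, 47, 34), (34, 21, -14), (-14, 35, 20), (20, 45, -4), (-4, 43, 31), (31, 19, -16), … (4 more)
cycles coincide ⇒ equivalent

yes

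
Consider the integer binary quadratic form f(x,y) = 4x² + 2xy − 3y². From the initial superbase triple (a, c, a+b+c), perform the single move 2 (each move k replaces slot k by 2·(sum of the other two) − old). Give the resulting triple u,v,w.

start (4,-3,3) = (f(1,0),f(0,1),f(1,1))
replace slot 2: 2·(4+3) − (-3) = 17 → (4,17,3)

4,17,3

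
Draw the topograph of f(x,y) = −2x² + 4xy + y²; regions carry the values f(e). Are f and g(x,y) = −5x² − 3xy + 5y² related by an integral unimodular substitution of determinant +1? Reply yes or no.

D₁ = 24, D₂ = 109
discriminants differ ⇒ not SL₂(ℤ)-equivalent

no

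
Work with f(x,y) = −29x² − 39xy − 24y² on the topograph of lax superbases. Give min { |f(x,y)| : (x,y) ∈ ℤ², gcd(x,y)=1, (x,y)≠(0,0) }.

translate: b→-19 (≡39 mod 58), so (29,39,24)→(29,-19,14)
flip: (29,-19,14)→(14,19,29)
translate: b→-9 (≡19 mod 28), so (14,19,29)→(14,-9,24)
reduced (well bottom): (14,-9,24) with a≤c, −a<b≤a
well minimum |f| = |-14| = 14 (negative-definite)

14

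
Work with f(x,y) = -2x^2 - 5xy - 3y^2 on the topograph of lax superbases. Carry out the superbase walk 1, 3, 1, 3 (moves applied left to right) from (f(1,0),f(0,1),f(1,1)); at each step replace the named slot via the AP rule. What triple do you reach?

start (-2,-3,-10) = (f(1,0),f(0,1),f(1,1))
replace slot 1: 2·((-3)+(-10)) − (-2) = -24 → (-24,-3,-10)
replace slot 3: 2·((-24)+(-3)) − (-10) = -44 → (-24,-3,-44)
replace slot 1: 2·((-3)+(-44)) − (-24) = -70 → (-70,-3,-44)
replace slot 3: 2·((-70)+(-3)) − (-44) = -102 → (-70,-3,-102)

-70,-3,-102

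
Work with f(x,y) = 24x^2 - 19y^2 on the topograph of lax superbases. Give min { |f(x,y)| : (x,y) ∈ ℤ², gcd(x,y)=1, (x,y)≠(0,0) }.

descent: ρ → (-19,38,5)  [lands on river]
river: ρ → (5,42,-3)
river: ρ → (-3,42,5)
river: ρ → (5,38,-19)
closes: descent 1, river 4
min |a| on river = 3

3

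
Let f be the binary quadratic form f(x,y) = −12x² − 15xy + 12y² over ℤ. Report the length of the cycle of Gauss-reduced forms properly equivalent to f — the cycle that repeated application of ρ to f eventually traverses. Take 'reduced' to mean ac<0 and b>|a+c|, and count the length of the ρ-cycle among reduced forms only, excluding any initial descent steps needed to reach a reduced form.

D = 801, ⌊√D⌋ = 28
descent: ρ → (12,15,-12)  [lands on river]
river: ρ → (-12,9,15)
river: ρ → (15,21,-6)
river: ρ → (-6,27,3)
river: ρ → (3,27,-6)
river: ρ → (-6,21,15)
river: ρ → (15,9,-12)
river: ρ → (-12,15,12)
river: ρ → (12,9,-15)
river: ρ → (-15,21,6)
river: ρ → (6,27,-3)
river: ρ → (-3,27,6)
river: ρ → (6,21,-15)
river: ρ → (-15,9,12)
ρ-cycle length = 14 (tail of 1 descent step not counted)

14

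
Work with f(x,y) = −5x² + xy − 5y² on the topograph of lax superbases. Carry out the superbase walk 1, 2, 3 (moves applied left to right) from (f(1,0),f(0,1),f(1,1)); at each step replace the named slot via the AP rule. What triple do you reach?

start (-5,-5,-9) = (f(1,0),f(0,1),f(1,1))
replace slot 1: 2·((-5)+(-9)) − (-5) = -23 → (-23,-5,-9)
replace slot 2: 2·((-23)+(-9)) − (-5) = -59 → (-23,-59,-9)
replace slot 3: 2·((-23)+(-59)) − (-9) = -155 → (-23,-59,-155)

-23,-59,-155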